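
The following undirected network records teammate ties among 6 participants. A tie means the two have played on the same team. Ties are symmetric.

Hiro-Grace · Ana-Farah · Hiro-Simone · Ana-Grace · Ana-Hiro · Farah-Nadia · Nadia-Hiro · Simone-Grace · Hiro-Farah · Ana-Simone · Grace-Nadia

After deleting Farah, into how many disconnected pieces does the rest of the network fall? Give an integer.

1

Farah's neighbors (Ana, Hiro, and Nadia) remain reachable from one another through other ties, so the rest of the network stays in one piece.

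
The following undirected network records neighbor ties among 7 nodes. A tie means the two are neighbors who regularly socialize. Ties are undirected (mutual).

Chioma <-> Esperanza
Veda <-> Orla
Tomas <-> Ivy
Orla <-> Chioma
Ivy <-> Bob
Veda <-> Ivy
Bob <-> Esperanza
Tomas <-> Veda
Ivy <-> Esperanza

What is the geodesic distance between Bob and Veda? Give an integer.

2

One shortest route is Bob – Ivy – Veda, which uses 2 edges, and Bob and Veda are not directly tied, so nothing shorter exists. So d(Bob,Veda) = 2.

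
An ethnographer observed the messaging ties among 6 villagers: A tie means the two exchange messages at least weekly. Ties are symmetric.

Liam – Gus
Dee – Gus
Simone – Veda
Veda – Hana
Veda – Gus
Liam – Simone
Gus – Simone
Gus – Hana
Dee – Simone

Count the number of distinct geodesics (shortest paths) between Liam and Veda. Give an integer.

The shortest distance is 2. The length-2 paths are: Liam–Gus–Veda; Liam–Simone–Veda.
That gives 2 distinct shortest paths.

2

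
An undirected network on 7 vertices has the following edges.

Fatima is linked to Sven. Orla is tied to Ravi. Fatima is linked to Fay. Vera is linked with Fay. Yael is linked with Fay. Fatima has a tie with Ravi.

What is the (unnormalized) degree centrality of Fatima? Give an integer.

Fatima is directly tied to Fay, Ravi, and Sven. That is 3 neighbors, so the degree of Fatima is 3.

3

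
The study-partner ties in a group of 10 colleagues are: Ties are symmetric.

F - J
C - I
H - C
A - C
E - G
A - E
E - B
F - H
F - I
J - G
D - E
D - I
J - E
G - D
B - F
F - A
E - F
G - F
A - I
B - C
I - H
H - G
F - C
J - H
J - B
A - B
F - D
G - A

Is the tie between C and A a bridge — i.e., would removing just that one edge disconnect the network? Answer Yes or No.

No

Even without that edge, C still reaches A via C – F – A, so the network stays connected. Not a bridge.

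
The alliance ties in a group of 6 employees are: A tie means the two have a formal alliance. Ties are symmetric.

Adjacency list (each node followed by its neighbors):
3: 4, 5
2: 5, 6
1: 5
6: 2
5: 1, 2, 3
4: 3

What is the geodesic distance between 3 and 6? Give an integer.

One shortest route is 3 – 5 – 2 – 6, which uses 3 edges, and at distance 2 from 3 we only reach {1, 2}, which does not include 6. So d(3,6) = 3.

3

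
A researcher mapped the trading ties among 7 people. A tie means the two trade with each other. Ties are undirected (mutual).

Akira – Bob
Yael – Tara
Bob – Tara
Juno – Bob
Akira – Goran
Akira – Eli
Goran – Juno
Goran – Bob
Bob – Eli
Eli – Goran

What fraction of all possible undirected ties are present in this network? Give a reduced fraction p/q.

There are 10 edges and 7 nodes, so the maximum possible is C(7,2) = 21.
Density = 10/21.

10/21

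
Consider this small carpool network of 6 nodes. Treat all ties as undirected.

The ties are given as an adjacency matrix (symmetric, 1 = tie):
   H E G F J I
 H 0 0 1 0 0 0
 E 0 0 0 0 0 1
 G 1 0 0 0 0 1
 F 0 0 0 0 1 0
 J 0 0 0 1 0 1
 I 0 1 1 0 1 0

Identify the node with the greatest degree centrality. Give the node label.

I

Degrees — E:1, F:1, G:2, H:1, I:3, J:2.
The maximum is 3, attained only by I.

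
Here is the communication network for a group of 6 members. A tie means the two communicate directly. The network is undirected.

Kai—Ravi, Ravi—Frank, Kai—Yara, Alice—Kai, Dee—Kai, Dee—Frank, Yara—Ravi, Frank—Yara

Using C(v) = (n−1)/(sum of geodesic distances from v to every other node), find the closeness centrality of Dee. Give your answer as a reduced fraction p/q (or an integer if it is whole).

5/8

Distances from Dee: Alice:2, Frank:1, Kai:1, Ravi:2, Yara:2. Sum = 8.
n = 6, so closeness = 5/8.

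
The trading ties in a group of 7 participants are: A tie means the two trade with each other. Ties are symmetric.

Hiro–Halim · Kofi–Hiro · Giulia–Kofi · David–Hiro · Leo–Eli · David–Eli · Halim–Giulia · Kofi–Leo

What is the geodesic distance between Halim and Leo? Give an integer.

One shortest route is Halim – Giulia – Kofi – Leo, which uses 3 edges, and at distance 2 from Halim we only reach {David, Kofi}, which does not include Leo. So d(Halim,Leo) = 3.

3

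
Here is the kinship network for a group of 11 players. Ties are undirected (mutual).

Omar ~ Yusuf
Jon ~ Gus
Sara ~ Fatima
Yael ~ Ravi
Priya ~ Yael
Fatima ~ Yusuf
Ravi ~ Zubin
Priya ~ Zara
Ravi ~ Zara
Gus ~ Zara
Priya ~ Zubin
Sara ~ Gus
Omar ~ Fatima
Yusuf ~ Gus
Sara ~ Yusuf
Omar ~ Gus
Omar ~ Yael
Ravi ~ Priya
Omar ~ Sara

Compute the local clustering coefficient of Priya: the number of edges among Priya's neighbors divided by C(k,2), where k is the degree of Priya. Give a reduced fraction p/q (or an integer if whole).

Priya's neighbors: Ravi, Yael, Zara, and Zubin (k = 4).
Possible neighbor pairs: C(4,2) = 6. Edges among them: Ravi–Yael, Ravi–Zara, Ravi–Zubin → e = 3.
Clustering(Priya) = 3/6 = 1/2.

1/2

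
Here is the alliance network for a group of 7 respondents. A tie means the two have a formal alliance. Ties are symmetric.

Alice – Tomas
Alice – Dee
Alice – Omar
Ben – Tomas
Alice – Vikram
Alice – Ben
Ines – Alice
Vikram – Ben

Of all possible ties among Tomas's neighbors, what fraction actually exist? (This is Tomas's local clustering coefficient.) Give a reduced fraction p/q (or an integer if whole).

1

Tomas's neighbors: Alice and Ben (k = 2).
Possible neighbor pairs: C(2,2) = 1. Edges among them: Alice–Ben → e = 1.
Clustering(Tomas) = 1/1.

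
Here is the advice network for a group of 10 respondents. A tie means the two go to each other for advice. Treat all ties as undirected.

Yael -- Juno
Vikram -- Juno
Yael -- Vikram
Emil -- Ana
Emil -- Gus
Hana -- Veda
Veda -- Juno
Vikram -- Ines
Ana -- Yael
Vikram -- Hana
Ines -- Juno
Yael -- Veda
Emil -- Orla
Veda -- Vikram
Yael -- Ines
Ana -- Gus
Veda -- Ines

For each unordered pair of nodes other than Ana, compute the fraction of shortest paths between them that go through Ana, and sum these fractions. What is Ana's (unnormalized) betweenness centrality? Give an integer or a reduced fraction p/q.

Pairs whose geodesics pass through Ana — Yael–Orla: 1; Yael–Gus: 1; Yael–Emil: 1; Juno–Orla: 1; Juno–Gus: 1; Juno–Emil: 1; Ines–Orla: 1; Ines–Gus: 1; Ines–Emil: 1; Veda–Orla: 1; Veda–Gus: 1; Veda–Emil: 1; Hana–Orla: 2/2; Hana–Gus: 2/2 … (+4 more pairs).
All other pairs contribute 0.
Summing the contributions gives betweenness(Ana) = 18.

18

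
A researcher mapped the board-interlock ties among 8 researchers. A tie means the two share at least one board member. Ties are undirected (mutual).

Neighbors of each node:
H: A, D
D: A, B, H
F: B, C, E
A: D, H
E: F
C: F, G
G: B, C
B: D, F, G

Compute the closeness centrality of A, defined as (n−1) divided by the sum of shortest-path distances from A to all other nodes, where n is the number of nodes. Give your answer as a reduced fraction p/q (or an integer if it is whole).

Distances from A: B:2, C:4, D:1, E:4, F:3, G:3, H:1. Sum = 18.
n = 8, so closeness = 7/18.

7/18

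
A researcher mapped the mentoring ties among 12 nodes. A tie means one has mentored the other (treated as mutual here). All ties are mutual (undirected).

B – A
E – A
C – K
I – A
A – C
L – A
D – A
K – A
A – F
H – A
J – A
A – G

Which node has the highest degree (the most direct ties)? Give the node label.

A

Degrees — A:11, B:1, C:2, D:1, E:1, F:1, G:1, H:1, I:1, J:1, K:2, L:1.
The maximum is 11, attained only by A.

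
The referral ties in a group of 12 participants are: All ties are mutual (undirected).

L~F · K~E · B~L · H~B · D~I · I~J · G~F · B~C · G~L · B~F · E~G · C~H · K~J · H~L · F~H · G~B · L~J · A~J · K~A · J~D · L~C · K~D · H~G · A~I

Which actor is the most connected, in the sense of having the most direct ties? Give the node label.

Degrees — A:3, B:5, C:3, D:3, E:2, F:4, G:5, H:5, I:3, J:5, K:4, L:6.
The maximum is 6, attained only by L.

L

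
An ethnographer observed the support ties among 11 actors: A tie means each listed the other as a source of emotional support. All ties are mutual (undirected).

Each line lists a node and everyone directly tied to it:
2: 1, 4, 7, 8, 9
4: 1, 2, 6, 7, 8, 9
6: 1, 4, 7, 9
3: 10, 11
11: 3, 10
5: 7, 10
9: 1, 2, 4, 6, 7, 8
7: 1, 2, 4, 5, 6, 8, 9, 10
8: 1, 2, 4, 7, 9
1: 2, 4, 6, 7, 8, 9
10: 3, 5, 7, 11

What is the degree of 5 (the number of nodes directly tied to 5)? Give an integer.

2

5 is directly tied to 7 and 10. That is 2 neighbors, so the degree of 5 is 2.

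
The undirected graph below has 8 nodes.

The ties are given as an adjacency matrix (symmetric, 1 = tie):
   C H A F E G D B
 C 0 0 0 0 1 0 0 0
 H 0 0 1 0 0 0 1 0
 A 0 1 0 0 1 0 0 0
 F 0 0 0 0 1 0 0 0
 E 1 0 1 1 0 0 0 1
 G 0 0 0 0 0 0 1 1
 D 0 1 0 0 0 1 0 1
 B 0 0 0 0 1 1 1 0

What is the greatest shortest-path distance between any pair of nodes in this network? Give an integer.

Eccentricity of each node (its greatest distance to any other): A:3, B:2, C:3, D:3, E:2, F:3, G:3, H:3.
The maximum eccentricity is 3, realized for instance by the pair C–H via C – E – A – H. So the diameter is 3.

3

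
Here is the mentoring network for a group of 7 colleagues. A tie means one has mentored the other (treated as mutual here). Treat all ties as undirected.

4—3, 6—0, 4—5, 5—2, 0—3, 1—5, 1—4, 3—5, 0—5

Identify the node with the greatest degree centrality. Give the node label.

5

Degrees — 0:3, 1:2, 2:1, 3:3, 4:3, 5:5, 6:1.
The maximum is 5, attained only by 5.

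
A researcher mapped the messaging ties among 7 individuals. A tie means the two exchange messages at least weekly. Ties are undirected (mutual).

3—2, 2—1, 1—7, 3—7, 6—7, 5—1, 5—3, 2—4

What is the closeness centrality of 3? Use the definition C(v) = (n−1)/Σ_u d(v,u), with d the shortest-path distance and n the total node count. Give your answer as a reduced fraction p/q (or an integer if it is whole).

Distances from 3: 1:2, 2:1, 4:2, 5:1, 6:2, 7:1. Sum = 9.
n = 7, so closeness = 6/9 = 2/3.

2/3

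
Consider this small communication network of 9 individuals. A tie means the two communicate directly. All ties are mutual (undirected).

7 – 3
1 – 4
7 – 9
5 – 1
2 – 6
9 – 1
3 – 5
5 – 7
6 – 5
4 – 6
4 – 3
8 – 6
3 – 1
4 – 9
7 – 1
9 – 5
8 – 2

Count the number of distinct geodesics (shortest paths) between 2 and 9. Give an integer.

The shortest distance is 3. The length-3 paths are: 2–6–4–9; 2–6–5–9.
That gives 2 distinct shortest paths.

2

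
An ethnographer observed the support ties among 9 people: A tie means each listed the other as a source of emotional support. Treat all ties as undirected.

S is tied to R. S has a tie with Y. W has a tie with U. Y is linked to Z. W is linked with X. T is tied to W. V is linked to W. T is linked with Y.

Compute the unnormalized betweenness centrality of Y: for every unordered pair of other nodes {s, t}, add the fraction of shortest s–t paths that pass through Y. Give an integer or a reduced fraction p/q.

17

Pairs whose geodesics pass through Y — R–W: 1; R–Z: 1; R–V: 1; R–U: 1; R–X: 1; R–T: 1; S–W: 1; S–Z: 1; S–V: 1; S–U: 1; S–X: 1; S–T: 1; W–Z: 1; Z–V: 1 … (+3 more pairs).
All other pairs contribute 0.
Summing the contributions gives betweenness(Y) = 17.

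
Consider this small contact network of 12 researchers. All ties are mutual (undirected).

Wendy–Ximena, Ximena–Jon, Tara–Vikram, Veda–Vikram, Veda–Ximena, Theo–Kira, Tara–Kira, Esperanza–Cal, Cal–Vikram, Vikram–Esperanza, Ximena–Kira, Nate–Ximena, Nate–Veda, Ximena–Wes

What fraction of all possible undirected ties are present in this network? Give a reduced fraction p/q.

7/33

There are 14 edges and 12 nodes, so the maximum possible is C(12,2) = 66.
Density = 14/66 = 7/33.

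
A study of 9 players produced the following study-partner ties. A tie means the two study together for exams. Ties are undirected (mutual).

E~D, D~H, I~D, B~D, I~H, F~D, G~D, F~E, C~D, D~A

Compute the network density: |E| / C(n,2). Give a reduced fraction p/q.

There are 10 edges and 9 nodes, so the maximum possible is C(9,2) = 36.
Density = 10/36 = 5/18.

5/18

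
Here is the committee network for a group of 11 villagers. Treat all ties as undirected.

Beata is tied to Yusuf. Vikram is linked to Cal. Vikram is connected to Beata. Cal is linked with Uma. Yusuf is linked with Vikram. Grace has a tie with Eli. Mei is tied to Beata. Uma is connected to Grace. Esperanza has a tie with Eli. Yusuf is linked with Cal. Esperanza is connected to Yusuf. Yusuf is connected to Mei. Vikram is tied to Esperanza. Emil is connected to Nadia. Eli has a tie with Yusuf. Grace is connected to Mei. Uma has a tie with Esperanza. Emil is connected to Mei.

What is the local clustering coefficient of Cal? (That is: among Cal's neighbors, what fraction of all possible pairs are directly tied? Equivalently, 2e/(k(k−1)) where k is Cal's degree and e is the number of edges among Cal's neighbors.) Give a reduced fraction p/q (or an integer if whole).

Cal's neighbors: Uma, Vikram, and Yusuf (k = 3).
Possible neighbor pairs: C(3,2) = 3. Edges among them: Vikram–Yusuf → e = 1.
Clustering(Cal) = 1/3.

1/3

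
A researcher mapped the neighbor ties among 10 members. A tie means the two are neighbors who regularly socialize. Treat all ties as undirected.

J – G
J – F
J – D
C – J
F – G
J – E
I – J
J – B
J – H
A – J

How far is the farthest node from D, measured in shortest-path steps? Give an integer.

Distances from D: A:2, B:2, C:2, E:2, F:2, G:2, H:2, I:2, J:1.
The largest is 2 (to B, H, C, A, I, G, F, and E), so the eccentricity of D is 2.

2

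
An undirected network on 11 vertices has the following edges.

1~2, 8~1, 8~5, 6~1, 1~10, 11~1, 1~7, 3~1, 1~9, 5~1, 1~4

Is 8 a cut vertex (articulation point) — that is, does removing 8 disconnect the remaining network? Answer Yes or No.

Even without 8, every remaining node can still reach every other (the residual graph is connected), so 8 is not a cut vertex.

No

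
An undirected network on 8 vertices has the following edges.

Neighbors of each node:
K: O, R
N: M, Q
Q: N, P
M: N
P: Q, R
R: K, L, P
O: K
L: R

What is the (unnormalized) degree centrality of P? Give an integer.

P is directly tied to Q and R. That is 2 neighbors, so the degree of P is 2.

2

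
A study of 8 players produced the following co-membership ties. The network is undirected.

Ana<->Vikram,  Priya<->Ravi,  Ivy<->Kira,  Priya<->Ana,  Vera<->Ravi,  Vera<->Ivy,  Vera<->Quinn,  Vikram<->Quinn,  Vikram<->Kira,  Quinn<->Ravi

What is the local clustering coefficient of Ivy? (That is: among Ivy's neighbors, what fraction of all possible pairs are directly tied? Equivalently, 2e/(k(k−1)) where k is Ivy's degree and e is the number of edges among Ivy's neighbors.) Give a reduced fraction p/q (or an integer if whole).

0

Ivy's neighbors: Kira and Vera (k = 2).
Possible neighbor pairs: C(2,2) = 1. Edges among them: none → e = 0.
Clustering(Ivy) = 0/1.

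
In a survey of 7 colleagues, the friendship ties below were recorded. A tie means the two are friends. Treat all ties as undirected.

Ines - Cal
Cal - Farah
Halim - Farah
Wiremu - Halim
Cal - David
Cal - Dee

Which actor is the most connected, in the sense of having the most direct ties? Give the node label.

Cal

Degrees — Cal:4, David:1, Dee:1, Farah:2, Halim:2, Ines:1, Wiremu:1.
The maximum is 4, attained only by Cal.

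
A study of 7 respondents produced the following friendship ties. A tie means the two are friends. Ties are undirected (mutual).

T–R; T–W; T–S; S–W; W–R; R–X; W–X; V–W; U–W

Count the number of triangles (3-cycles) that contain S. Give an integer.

S's neighbors: T and W.
Neighbor pairs that are themselves tied: S–T–W. Each forms one triangle with S, for 1 in total.

1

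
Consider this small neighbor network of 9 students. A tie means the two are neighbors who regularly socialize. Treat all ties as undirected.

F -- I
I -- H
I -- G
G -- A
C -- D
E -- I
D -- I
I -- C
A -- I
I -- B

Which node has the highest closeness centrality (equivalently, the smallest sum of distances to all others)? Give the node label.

Farness (sum of distances to all others) for each node — A:14, B:15, C:14, D:14, E:15, F:15, G:14, H:15, I:8.
The smallest farness is 8, for I, so I has the highest closeness.

I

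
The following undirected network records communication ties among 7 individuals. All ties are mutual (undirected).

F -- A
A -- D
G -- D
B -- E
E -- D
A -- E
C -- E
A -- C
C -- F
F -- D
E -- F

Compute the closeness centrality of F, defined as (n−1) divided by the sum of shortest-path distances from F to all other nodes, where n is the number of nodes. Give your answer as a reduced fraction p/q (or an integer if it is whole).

Distances from F: A:1, B:2, C:1, D:1, E:1, G:2. Sum = 8.
n = 7, so closeness = 6/8 = 3/4.

3/4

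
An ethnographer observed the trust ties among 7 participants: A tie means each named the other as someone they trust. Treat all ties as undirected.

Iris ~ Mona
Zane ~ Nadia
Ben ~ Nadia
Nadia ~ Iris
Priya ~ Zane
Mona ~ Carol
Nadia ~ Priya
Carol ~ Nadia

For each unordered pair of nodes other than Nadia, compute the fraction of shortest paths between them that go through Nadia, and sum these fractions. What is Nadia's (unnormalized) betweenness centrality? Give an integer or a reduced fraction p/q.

23/2

Pairs whose geodesics pass through Nadia — Carol–Ben: 1; Carol–Priya: 1; Carol–Zane: 1; Carol–Iris: 1/2; Ben–Priya: 1; Ben–Zane: 1; Ben–Iris: 1; Ben–Mona: 2/2; Priya–Iris: 1; Priya–Mona: 2/2; Zane–Iris: 1; Zane–Mona: 2/2.
All other pairs contribute 0.
Summing the contributions gives betweenness(Nadia) = 23/2.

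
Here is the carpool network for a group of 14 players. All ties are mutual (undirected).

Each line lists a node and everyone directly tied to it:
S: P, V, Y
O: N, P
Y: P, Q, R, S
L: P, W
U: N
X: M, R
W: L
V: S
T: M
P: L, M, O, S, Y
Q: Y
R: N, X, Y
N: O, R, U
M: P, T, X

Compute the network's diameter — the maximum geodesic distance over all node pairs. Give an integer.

Eccentricity of each node (its greatest distance to any other): L:4, M:4, N:4, O:3, P:3, Q:4, R:4, S:4, T:5, U:5, V:5, W:5, X:4, Y:3.
The maximum eccentricity is 5, realized for instance by the pair W–U via W – L – P – O – N – U. So the diameter is 5.

5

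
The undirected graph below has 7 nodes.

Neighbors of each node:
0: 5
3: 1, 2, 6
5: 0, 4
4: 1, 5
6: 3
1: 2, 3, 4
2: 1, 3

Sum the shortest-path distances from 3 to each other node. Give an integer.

Distances from 3: 0:4, 1:1, 2:1, 4:2, 5:3, 6:1.
Sum = 4 + 1 + 1 + 2 + 3 + 1 = 12.

12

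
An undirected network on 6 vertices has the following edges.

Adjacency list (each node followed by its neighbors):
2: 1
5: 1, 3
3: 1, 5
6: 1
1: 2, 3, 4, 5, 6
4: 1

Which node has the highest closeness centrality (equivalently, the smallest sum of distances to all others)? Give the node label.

1

Farness (sum of distances to all others) for each node — 1:5, 2:9, 3:8, 4:9, 5:8, 6:9.
The smallest farness is 5, for 1, so 1 has the highest closeness.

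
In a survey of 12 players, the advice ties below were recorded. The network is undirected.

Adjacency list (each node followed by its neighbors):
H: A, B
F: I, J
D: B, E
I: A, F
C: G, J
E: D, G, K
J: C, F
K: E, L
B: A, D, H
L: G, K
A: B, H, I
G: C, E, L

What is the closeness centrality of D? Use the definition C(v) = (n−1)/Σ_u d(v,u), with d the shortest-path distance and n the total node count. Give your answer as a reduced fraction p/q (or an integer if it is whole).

11/27

Distances from D: A:2, B:1, C:3, E:1, F:4, G:2, H:2, I:3, J:4, K:2, L:3. Sum = 27.
n = 12, so closeness = 11/27.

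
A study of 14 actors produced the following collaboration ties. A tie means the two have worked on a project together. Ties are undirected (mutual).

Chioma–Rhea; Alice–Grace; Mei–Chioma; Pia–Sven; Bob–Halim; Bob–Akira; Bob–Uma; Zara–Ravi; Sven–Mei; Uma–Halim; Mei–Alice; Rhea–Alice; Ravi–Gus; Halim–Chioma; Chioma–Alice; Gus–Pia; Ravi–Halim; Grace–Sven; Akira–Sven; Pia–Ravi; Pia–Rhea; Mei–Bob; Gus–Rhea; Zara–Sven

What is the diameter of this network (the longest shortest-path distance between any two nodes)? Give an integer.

Eccentricity of each node (its greatest distance to any other): Akira:3, Alice:3, Bob:3, Chioma:3, Grace:4, Gus:3, Halim:3, Mei:3, Pia:3, Ravi:3, Rhea:3, Sven:3, Uma:4, Zara:3.
The maximum eccentricity is 4, realized for instance by the pair Grace–Uma via Grace – Sven – Akira – Bob – Uma. So the diameter is 4.

4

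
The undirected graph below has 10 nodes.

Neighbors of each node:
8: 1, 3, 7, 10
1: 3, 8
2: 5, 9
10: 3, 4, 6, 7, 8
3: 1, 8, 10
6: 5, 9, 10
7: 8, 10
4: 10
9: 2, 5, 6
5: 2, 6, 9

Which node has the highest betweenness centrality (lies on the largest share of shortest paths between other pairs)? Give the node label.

10

Unnormalized betweenness of each node: 1:0, 2:0, 3:3, 4:0, 5:7/2, 6:18, 7:0, 8:9/2, 9:7/2, 10:49/2.
10 has the largest value, 49/2, making it the main broker — the node through which the most shortest paths run.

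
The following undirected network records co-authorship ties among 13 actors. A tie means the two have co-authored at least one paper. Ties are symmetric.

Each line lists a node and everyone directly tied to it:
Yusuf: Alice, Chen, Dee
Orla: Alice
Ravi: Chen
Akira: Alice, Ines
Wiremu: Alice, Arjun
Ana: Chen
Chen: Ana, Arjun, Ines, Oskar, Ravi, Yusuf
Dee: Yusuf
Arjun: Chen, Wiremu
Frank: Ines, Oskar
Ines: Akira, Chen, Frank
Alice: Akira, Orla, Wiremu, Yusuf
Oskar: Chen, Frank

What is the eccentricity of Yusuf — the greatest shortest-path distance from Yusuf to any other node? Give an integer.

3

Distances from Yusuf: Akira:2, Alice:1, Ana:2, Arjun:2, Chen:1, Dee:1, Frank:3, Ines:2, Orla:2, Oskar:2, Ravi:2, Wiremu:2.
The largest is 3 (to Frank), so the eccentricity of Yusuf is 3.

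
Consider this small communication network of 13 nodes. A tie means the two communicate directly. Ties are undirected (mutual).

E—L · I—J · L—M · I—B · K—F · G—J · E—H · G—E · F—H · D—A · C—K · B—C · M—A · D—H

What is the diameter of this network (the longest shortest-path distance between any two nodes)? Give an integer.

6

Eccentricity of each node (its greatest distance to any other): A:6, B:6, C:6, D:5, E:4, F:4, G:4, H:4, I:6, J:5, K:5, L:5, M:6.
The maximum eccentricity is 6, realized for instance by the pair A–I via A – D – H – E – G – J – I. So the diameter is 6.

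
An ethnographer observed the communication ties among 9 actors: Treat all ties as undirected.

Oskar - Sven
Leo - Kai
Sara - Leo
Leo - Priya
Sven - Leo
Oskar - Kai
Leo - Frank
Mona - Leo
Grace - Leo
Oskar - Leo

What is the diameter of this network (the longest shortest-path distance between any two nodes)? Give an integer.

2

Eccentricity of each node (its greatest distance to any other): Frank:2, Grace:2, Kai:2, Leo:1, Mona:2, Oskar:2, Priya:2, Sara:2, Sven:2.
The maximum eccentricity is 2, realized for instance by the pair Priya–Sara via Priya – Leo – Sara. So the diameter is 2.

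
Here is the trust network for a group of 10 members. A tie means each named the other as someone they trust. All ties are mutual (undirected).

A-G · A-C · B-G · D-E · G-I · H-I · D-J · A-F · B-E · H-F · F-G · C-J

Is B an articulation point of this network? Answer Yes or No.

Even without B, every remaining node can still reach every other (the residual graph is connected), so B is not a cut vertex.

No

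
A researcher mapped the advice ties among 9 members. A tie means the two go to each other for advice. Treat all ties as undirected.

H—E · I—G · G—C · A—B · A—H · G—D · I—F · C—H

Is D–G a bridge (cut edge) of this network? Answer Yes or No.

Yes

Without the D–G edge there is no alternate route between D and G, so the network disconnects. It is a bridge.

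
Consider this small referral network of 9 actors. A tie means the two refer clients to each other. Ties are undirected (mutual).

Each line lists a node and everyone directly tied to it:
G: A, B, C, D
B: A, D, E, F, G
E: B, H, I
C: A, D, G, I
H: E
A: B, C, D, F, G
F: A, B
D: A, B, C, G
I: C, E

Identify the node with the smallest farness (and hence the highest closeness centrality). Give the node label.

B

Farness (sum of distances to all others) for each node — A:12, B:11, C:13, D:13, E:13, F:16, G:13, H:20, I:15.
The smallest farness is 11, for B, so B has the highest closeness.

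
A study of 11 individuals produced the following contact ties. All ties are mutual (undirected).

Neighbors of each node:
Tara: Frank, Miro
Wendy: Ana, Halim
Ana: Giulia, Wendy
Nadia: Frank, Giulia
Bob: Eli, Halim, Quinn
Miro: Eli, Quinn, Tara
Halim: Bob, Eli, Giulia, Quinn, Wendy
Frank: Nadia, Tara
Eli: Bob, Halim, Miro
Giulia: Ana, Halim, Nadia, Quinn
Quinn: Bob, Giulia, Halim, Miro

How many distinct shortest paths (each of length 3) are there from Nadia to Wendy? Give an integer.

2

The shortest distance is 3. The length-3 paths are: Nadia–Giulia–Ana–Wendy; Nadia–Giulia–Halim–Wendy.
That gives 2 distinct shortest paths.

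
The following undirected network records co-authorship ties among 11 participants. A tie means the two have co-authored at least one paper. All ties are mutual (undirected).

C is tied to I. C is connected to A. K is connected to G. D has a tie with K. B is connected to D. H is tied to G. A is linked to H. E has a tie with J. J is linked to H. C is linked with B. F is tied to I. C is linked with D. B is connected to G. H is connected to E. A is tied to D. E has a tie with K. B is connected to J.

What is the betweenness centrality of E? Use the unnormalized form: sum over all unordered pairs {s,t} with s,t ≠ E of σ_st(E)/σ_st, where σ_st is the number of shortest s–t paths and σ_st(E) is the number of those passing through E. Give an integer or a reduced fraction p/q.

3/2

Pairs whose geodesics pass through E — H–K: 1/2; J–K: 1.
All other pairs contribute 0.
Summing the contributions gives betweenness(E) = 3/2.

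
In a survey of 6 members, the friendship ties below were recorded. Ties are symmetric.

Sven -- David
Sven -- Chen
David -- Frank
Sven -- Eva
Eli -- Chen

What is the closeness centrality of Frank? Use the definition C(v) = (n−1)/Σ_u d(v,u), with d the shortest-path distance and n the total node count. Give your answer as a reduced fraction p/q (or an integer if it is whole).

5/13

Distances from Frank: Chen:3, David:1, Eli:4, Eva:3, Sven:2. Sum = 13.
n = 6, so closeness = 5/13.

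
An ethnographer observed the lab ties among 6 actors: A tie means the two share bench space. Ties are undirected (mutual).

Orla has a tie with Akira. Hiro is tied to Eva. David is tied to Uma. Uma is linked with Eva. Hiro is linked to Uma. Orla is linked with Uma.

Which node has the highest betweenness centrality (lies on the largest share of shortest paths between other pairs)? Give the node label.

Uma

Unnormalized betweenness of each node: Akira:0, David:0, Eva:0, Hiro:0, Orla:4, Uma:8.
Uma has the largest value, 8, making it the main broker — the node through which the most shortest paths run.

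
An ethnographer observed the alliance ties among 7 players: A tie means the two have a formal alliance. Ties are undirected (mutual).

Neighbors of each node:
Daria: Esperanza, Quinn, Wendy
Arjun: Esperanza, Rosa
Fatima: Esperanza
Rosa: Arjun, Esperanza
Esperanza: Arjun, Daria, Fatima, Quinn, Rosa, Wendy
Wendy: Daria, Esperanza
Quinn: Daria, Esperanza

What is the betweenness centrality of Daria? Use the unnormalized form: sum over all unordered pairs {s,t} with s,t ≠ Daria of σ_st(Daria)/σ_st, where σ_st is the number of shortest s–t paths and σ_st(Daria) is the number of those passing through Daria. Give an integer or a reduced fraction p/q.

1/2

Pairs whose geodesics pass through Daria — Wendy–Quinn: 1/2.
All other pairs contribute 0.
Summing the contributions gives betweenness(Daria) = 1/2.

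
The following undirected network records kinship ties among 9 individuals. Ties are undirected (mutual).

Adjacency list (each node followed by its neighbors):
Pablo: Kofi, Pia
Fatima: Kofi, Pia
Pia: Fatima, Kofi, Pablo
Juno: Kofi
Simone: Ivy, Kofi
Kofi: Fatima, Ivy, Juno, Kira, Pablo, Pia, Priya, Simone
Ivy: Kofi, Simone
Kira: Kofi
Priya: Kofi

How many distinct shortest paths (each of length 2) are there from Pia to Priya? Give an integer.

The shortest distance is 2, and the only length-2 path is Pia–Kofi–Priya. So there is exactly 1 shortest path.

1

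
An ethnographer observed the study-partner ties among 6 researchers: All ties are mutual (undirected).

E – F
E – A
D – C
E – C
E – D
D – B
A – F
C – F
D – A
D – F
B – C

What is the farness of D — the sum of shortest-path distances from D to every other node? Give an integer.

Distances from D: A:1, B:1, C:1, E:1, F:1.
Sum = 1 + 1 + 1 + 1 + 1 = 5.

5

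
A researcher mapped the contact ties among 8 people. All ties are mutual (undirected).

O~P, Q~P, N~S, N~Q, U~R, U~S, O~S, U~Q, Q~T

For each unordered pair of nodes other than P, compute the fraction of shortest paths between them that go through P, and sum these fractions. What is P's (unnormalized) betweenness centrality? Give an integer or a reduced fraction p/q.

2

Pairs whose geodesics pass through P — T–O: 1; Q–O: 1.
All other pairs contribute 0.
Summing the contributions gives betweenness(P) = 2.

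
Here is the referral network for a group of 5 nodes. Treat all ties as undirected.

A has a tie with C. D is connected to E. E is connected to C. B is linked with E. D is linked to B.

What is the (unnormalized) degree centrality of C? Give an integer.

2

C is directly tied to A and E. That is 2 neighbors, so the degree of C is 2.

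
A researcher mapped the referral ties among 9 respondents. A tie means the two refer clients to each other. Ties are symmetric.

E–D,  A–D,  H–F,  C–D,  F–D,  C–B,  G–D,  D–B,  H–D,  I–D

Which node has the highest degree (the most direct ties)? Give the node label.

D

Degrees — A:1, B:2, C:2, D:8, E:1, F:2, G:1, H:2, I:1.
The maximum is 8, attained only by D.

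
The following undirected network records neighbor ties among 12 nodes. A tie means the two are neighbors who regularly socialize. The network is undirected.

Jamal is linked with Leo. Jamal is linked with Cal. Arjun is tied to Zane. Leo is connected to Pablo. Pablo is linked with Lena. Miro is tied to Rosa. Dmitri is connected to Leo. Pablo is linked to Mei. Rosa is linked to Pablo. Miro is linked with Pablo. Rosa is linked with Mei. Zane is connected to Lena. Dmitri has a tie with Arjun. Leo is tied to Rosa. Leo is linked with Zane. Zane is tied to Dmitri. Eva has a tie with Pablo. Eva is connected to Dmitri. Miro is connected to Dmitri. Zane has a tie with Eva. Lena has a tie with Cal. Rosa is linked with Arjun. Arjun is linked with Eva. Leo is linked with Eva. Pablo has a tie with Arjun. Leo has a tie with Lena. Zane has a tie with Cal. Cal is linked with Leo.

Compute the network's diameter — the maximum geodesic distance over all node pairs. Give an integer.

3

Eccentricity of each node (its greatest distance to any other): Arjun:3, Cal:3, Dmitri:3, Eva:2, Jamal:3, Lena:2, Leo:2, Mei:3, Miro:3, Pablo:2, Rosa:2, Zane:3.
The maximum eccentricity is 3, realized for instance by the pair Mei–Cal via Mei – Pablo – Leo – Cal. So the diameter is 3.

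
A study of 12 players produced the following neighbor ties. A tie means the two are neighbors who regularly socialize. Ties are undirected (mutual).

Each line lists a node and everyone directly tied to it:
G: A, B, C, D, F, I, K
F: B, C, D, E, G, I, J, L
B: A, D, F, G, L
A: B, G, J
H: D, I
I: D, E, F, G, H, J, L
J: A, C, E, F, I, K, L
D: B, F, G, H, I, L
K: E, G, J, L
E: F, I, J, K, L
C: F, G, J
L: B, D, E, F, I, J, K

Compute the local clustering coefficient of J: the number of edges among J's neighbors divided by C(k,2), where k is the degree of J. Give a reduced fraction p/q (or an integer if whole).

J's neighbors: A, C, E, F, I, K, and L (k = 7).
Possible neighbor pairs: C(7,2) = 21. Edges among them: C–F, E–F, E–I, E–K, E–L, F–I, F–L, I–L, K–L → e = 9.
Clustering(J) = 9/21 = 3/7.

3/7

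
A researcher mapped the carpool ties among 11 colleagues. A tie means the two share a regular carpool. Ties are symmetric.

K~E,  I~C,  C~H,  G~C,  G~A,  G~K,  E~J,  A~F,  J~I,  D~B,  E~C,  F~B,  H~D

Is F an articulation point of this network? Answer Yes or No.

No

Even without F, every remaining node can still reach every other (the residual graph is connected), so F is not a cut vertex.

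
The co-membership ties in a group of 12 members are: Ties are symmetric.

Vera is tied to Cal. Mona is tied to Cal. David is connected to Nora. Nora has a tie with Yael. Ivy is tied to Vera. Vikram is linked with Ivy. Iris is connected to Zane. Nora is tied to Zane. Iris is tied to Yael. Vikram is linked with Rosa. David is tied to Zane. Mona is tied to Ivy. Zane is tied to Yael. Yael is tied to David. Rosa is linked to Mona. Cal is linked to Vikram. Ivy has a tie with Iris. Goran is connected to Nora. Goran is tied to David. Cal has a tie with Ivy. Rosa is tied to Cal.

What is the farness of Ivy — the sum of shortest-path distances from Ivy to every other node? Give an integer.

Distances from Ivy: Cal:1, David:3, Goran:4, Iris:1, Mona:1, Nora:3, Rosa:2, Vera:1, Vikram:1, Yael:2, Zane:2.
Sum = 1 + 3 + 4 + 1 + 1 + 3 + 2 + 1 + 1 + 2 + 2 = 21.

21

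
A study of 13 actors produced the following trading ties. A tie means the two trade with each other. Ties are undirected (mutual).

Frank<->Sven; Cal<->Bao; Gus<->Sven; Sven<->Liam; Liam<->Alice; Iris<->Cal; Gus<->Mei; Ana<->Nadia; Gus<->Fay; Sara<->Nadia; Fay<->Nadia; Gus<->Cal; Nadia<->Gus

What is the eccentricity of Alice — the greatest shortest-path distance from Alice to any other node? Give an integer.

5

Distances from Alice: Ana:5, Bao:5, Cal:4, Fay:4, Frank:3, Gus:3, Iris:5, Liam:1, Mei:4, Nadia:4, Sara:5, Sven:2.
The largest is 5 (to Sara, Ana, Iris, and Bao), so the eccentricity of Alice is 5.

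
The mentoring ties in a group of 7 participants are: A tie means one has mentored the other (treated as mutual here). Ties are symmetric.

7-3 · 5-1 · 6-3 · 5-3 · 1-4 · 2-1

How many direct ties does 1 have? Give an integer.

3

1 is directly tied to 2, 4, and 5. That is 3 neighbors, so the degree of 1 is 3.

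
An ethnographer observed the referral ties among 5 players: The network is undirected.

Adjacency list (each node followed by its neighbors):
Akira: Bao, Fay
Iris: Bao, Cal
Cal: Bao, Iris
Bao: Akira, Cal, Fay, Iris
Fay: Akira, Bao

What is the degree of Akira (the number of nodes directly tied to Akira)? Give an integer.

2

Akira is directly tied to Bao and Fay. That is 2 neighbors, so the degree of Akira is 2.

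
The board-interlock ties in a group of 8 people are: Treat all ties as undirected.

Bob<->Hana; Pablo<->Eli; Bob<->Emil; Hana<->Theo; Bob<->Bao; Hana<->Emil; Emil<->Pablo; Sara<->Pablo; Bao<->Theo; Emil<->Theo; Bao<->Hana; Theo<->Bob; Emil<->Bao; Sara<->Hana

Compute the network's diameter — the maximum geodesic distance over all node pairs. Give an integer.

Eccentricity of each node (its greatest distance to any other): Bao:3, Bob:3, Eli:3, Emil:2, Hana:3, Pablo:2, Sara:2, Theo:3.
The maximum eccentricity is 3, realized for instance by the pair Eli–Bao via Eli – Pablo – Emil – Bao. So the diameter is 3.

3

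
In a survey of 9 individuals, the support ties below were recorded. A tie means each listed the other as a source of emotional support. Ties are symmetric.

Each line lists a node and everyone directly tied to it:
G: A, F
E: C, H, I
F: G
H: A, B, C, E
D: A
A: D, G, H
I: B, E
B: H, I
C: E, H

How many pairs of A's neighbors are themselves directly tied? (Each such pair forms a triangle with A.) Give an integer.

A's neighbors are D, G, and H, but none of them are tied to each other, so no triangle contains A.

0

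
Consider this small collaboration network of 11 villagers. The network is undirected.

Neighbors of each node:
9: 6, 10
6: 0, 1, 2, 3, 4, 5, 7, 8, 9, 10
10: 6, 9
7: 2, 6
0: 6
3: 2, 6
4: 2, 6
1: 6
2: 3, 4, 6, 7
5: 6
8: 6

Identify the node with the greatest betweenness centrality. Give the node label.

6

Unnormalized betweenness of each node: 0:0, 1:0, 2:3/2, 3:0, 4:0, 5:0, 6:79/2, 7:0, 8:0, 9:0, 10:0.
6 has the largest value, 79/2, making it the main broker — the node through which the most shortest paths run.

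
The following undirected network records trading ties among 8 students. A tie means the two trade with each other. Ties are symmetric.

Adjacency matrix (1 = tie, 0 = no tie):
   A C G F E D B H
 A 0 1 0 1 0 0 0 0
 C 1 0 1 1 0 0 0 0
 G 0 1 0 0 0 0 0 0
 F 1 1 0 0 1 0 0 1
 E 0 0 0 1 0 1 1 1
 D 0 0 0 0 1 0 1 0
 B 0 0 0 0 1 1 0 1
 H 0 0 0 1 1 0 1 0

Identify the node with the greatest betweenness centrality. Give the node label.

Unnormalized betweenness of each node: A:0, B:1/2, C:6, D:0, E:13/2, F:12, G:0, H:2.
F has the largest value, 12, making it the main broker — the node through which the most shortest paths run.

F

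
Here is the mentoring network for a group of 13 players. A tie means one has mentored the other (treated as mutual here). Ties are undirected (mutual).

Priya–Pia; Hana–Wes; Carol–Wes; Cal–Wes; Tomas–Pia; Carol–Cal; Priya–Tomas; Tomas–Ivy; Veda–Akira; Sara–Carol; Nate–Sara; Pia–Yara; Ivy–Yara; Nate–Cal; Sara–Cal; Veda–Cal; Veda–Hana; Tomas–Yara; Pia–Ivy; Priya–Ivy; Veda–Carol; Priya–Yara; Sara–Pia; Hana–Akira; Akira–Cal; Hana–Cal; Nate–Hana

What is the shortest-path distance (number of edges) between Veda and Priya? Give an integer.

4

One shortest route is Veda – Cal – Sara – Pia – Priya, which uses 4 edges, and at distance 3 from Veda we only reach {Pia}, which does not include Priya. So d(Veda,Priya) = 4.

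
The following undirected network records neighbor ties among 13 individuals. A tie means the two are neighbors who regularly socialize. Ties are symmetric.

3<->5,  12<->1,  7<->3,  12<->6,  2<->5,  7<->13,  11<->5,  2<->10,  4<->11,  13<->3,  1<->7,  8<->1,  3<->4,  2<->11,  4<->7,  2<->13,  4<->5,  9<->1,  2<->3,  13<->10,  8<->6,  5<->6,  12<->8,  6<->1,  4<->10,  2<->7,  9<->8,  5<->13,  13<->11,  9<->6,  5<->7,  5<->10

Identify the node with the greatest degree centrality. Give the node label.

Degrees — 1:5, 2:6, 3:5, 4:5, 5:8, 6:5, 7:6, 8:4, 9:3, 10:4, 11:4, 12:3, 13:6.
The maximum is 8, attained only by 5.

5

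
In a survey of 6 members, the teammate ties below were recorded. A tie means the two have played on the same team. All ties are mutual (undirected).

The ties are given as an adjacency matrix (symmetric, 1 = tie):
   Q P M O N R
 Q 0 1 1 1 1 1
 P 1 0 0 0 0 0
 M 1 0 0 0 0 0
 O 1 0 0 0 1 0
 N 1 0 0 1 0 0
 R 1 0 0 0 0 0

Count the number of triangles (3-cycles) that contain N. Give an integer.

1

N's neighbors: O and Q.
Neighbor pairs that are themselves tied: N–O–Q. Each forms one triangle with N, for 1 in total.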